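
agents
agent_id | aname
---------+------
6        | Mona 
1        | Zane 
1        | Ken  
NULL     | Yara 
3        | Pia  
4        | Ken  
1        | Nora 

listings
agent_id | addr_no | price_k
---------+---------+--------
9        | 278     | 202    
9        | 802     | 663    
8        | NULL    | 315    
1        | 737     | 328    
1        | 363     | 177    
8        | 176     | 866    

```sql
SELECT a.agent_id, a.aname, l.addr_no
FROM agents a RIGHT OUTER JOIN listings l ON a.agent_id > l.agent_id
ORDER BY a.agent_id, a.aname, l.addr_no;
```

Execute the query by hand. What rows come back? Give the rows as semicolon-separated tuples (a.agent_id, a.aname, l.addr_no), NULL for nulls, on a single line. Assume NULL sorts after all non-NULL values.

(3, Pia, 363); (3, Pia, 737); (4, Ken, 363); (4, Ken, 737); (6, Mona, 363); (6, Mona, 737); (NULL, NULL, 176); (NULL, NULL, 278); (NULL, NULL, 802); (NULL, NULL, NULL)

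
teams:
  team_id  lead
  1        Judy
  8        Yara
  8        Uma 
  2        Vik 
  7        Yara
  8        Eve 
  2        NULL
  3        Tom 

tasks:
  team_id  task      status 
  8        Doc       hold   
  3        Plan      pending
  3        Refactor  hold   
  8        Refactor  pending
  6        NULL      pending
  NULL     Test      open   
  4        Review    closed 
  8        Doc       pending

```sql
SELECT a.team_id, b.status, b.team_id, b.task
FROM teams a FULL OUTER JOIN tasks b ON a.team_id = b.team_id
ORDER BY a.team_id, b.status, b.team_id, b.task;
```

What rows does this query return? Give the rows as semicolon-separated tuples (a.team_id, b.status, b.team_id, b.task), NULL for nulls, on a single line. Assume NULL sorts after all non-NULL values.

(1, NULL, NULL, NULL); (2, NULL, NULL, NULL); (2, NULL, NULL, NULL); (3, hold, 3, Refactor); (3, pending, 3, Plan); (7, NULL, NULL, NULL); (8, hold, 8, Doc); (8, hold, 8, Doc); (8, hold, 8, Doc); (8, pending, 8, Doc); (8, pending, 8, Doc); (8, pending, 8, Doc); (8, pending, 8, Refactor); (8, pending, 8, Refactor); (8, pending, 8, Refactor); (NULL, closed, 4, Review); (NULL, open, NULL, Test); (NULL, pending, 6, NULL)

FULL OUTER JOIN keeps every row from both sides; unmatched rows get NULL for the other side's columns.
Matching on a.team_id = b.team_id. A NULL in a compared column never satisfies the condition.
- a[0] team_id=1 → no match; kept with NULLs on the b side.
- a[1] team_id=8 → 3 match(es) in b → 3 row(s).
- a[2] team_id=8 → 3 match(es) in b → 3 row(s).
- a[3] team_id=2 → no match; kept with NULLs on the b side.
- a[4] team_id=7 → no match; kept with NULLs on the b side.
- a[5] team_id=8 → 3 match(es) in b → 3 row(s).
- a[6] team_id=2 → no match; kept with NULLs on the b side.
- a[7] team_id=3 → 2 match(es) in b → 2 row(s).
- plus 3 unmatched b row(s), each kept with NULL a columns.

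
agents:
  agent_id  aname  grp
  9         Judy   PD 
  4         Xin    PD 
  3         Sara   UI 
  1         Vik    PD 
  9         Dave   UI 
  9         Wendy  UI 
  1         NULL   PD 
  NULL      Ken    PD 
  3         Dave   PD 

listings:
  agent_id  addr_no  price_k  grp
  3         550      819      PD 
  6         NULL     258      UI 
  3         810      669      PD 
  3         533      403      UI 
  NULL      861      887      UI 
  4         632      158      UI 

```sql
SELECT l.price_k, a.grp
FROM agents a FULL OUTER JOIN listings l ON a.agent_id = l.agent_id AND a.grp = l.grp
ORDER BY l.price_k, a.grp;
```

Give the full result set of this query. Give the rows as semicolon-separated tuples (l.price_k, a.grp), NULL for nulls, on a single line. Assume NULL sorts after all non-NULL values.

(158, NULL); (258, NULL); (403, UI); (669, PD); (819, PD); (887, NULL); (NULL, PD); (NULL, PD); (NULL, PD); (NULL, PD); (NULL, PD); (NULL, UI); (NULL, UI)

FULL OUTER JOIN keeps every row from both sides; unmatched rows get NULL for the other side's columns.
Matching on a.agent_id = l.agent_id AND a.grp = l.grp. A NULL in a compared column never satisfies the condition.
Matched pairs: 3; unmatched a rows kept: 7; unmatched l rows kept: 3.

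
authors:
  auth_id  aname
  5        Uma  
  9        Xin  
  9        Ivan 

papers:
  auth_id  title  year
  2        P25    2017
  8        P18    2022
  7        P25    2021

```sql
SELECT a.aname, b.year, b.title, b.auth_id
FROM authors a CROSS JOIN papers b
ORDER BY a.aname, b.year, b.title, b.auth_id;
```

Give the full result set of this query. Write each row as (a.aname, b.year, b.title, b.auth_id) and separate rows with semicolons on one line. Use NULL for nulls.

(Ivan, 2017, P25, 2); (Ivan, 2021, P25, 7); (Ivan, 2022, P18, 8); (Uma, 2017, P25, 2); (Uma, 2021, P25, 7); (Uma, 2022, P18, 8); (Xin, 2017, P25, 2); (Xin, 2021, P25, 7); (Xin, 2022, P18, 8)

CROSS JOIN pairs every row of `authors` with every row of `papers`: 3 × 3 = 9 rows.
After projecting and ordering:
a.aname | b.year | b.title | b.auth_id
Ivan | 2017 | P25 | 2
Ivan | 2021 | P25 | 7
Ivan | 2022 | P18 | 8
Uma | 2017 | P25 | 2
Uma | 2021 | P25 | 7
Uma | 2022 | P18 | 8
Xin | 2017 | P25 | 2
Xin | 2021 | P25 | 7
Xin | 2022 | P18 | 8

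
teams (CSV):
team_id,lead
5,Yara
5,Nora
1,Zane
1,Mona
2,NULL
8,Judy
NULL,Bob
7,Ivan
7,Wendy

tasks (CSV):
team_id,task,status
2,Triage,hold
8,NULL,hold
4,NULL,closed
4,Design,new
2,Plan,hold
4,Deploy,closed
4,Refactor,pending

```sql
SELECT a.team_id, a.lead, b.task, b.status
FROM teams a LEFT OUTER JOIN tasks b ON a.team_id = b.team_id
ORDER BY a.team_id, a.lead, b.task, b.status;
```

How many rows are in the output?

LEFT JOIN keeps every row from `teams`; unmatched rows get NULL for `tasks`'s columns.
Matching on a.team_id = b.team_id. A NULL in a compared column never satisfies the condition.
- a[0] team_id=5 → no match; kept with NULLs on the b side.
- a[1] team_id=5 → no match; kept with NULLs on the b side.
- a[2] team_id=1 → no match; kept with NULLs on the b side.
- a[3] team_id=1 → no match; kept with NULLs on the b side.
- a[4] team_id=2 → 2 match(es) in b → 2 row(s).
- a[5] team_id=8 → 1 match(es) in b → 1 row(s).
- a[6] team_id=NULL → no match; kept with NULLs on the b side.
- a[7] team_id=7 → no match; kept with NULLs on the b side.
- a[8] team_id=7 → no match; kept with NULLs on the b side.
Total: 3 matched + 7 padded = 10 rows.

10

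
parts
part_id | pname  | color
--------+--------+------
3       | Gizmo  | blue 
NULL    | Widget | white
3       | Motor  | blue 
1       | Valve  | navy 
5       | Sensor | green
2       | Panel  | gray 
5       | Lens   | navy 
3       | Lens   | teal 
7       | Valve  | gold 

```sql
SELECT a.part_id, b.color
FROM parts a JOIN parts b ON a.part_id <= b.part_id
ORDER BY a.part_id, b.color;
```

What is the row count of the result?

40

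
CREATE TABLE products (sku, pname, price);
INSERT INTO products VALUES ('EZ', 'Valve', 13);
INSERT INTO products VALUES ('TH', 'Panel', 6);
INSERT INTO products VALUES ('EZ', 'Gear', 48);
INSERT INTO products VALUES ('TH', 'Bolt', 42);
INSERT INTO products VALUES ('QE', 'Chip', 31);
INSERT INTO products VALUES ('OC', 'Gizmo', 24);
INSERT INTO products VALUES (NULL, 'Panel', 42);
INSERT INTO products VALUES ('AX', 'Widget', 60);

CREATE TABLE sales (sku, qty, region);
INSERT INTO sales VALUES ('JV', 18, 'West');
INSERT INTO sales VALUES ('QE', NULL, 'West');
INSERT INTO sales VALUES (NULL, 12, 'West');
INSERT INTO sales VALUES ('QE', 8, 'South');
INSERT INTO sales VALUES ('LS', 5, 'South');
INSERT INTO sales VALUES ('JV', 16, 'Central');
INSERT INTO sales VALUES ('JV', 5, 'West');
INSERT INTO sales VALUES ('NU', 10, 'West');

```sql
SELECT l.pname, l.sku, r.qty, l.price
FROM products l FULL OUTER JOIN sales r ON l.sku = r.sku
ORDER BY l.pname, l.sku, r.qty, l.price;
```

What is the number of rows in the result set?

FULL OUTER JOIN keeps every row from both sides; unmatched rows get NULL for the other side's columns.
Matching on l.sku = r.sku. A NULL in a compared column never satisfies the condition.
- l (sku=EZ) has no partner → padded with NULL.
- l (sku=TH) has no partner → padded with NULL.
- l (sku=EZ) has no partner → padded with NULL.
- l (sku=TH) has no partner → padded with NULL.
- l (sku=QE) pairs with 2 row(s) of r.
- l (sku=OC) has no partner → padded with NULL.
- l (sku=NULL) has no partner → padded with NULL.
- l (sku=AX) has no partner → padded with NULL.
- 6 row(s) from r found no l partner → padded with NULL.
Total: 2 matched + 13 padded = 15 rows.

15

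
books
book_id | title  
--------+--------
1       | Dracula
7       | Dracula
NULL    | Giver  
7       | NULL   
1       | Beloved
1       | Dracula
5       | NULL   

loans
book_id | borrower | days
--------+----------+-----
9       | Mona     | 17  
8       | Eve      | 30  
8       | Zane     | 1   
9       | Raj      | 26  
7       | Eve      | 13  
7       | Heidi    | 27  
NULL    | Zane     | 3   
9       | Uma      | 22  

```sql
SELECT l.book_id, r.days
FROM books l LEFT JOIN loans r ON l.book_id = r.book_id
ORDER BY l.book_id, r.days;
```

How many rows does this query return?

9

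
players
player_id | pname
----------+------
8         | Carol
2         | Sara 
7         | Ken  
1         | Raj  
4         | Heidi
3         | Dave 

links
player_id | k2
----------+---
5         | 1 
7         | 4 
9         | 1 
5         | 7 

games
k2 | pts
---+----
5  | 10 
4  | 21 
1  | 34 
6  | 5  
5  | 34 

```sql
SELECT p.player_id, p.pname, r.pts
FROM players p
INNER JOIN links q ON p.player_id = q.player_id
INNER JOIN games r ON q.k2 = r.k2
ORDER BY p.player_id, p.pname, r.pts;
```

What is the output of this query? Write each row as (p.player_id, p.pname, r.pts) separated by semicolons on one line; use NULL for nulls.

Step 1 — p INNER JOIN q on player_id → 1 row(s).
Then INNER JOIN `games r` on k2: keep only rows whose q.k2 appears in r.

(7, Ken, 21)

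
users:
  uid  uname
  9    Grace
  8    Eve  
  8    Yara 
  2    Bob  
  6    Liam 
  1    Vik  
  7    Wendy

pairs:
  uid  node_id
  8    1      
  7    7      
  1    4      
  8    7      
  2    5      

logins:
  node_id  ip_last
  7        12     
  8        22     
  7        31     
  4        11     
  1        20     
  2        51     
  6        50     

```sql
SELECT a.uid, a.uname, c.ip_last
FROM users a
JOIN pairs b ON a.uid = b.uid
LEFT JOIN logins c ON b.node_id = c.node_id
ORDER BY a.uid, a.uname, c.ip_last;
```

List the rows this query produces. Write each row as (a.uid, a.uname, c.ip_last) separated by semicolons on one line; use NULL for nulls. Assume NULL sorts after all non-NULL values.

(1, Vik, 11); (2, Bob, NULL); (7, Wendy, 12); (7, Wendy, 31); (8, Eve, 12); (8, Eve, 20); (8, Eve, 31); (8, Yara, 12); (8, Yara, 20); (8, Yara, 31)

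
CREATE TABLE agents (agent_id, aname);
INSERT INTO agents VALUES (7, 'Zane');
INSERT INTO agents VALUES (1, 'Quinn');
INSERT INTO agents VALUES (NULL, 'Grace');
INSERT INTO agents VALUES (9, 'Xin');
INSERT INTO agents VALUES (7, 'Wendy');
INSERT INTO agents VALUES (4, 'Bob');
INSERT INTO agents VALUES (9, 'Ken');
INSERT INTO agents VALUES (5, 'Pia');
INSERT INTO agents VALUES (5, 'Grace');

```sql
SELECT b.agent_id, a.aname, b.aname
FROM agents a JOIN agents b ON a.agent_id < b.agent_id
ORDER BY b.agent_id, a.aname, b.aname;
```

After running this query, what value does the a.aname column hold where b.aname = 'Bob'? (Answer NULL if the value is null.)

Quinn

INNER JOIN keeps only pairs where the ON condition holds.
Matching on a.agent_id < b.agent_id. A NULL in a compared column never satisfies the condition.
Matched pairs: 25.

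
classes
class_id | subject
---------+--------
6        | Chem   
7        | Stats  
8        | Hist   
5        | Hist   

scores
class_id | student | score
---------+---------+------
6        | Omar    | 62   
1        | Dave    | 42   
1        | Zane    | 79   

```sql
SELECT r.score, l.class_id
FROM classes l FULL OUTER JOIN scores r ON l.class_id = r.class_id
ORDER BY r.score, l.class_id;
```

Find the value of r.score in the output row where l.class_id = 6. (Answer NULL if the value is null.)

FULL OUTER JOIN keeps every row from both sides; unmatched rows get NULL for the other side's columns.
Matching on l.class_id = r.class_id.
Matched pairs: 1; unmatched l rows kept: 3; unmatched r rows kept: 2.

62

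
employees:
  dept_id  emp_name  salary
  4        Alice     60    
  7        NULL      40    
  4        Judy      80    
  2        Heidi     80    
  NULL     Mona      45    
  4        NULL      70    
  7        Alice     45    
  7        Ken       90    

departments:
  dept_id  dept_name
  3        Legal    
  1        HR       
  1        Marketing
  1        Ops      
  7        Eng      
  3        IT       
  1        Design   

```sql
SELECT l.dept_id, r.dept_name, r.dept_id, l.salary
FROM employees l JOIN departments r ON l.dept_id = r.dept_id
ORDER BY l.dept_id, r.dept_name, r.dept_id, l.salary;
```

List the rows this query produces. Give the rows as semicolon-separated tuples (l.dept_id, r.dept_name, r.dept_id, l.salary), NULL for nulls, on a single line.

INNER JOIN keeps only pairs where the ON condition holds.
Matching on l.dept_id = r.dept_id. A NULL in a compared column never satisfies the condition.
- l row (dept_id=4): no match → dropped.
- l row (dept_id=7): matches 1 r row(s) → 1 output row(s).
- l row (dept_id=4): no match → dropped.
- l row (dept_id=2): no match → dropped.
- l row (dept_id=NULL): no match → dropped.
- l row (dept_id=4): no match → dropped.
- l row (dept_id=7): matches 1 r row(s) → 1 output row(s).
- l row (dept_id=7): matches 1 r row(s) → 1 output row(s).
After projecting and ordering:
l.dept_id | r.dept_name | r.dept_id | l.salary
7 | Eng | 7 | 40
7 | Eng | 7 | 45
7 | Eng | 7 | 90

(7, Eng, 7, 40); (7, Eng, 7, 45); (7, Eng, 7, 90)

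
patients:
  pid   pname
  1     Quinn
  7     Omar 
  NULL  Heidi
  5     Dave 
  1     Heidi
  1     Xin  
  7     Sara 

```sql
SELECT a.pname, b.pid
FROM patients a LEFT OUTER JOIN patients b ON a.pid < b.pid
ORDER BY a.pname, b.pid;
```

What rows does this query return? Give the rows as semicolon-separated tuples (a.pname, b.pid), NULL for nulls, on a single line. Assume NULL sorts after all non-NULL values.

LEFT JOIN keeps every row from `patients a`; unmatched rows get NULL for `patients b`'s columns.
Matching on a.pid < b.pid. A NULL in a compared column never satisfies the condition.
- a (pid=1) pairs with 3 row(s) of b.
- a (pid=7) has no partner → padded with NULL.
- a (pid=NULL) has no partner → padded with NULL.
- a (pid=5) pairs with 2 row(s) of b.
- a (pid=1) pairs with 3 row(s) of b.
- a (pid=1) pairs with 3 row(s) of b.
- a (pid=7) has no partner → padded with NULL.

(Dave, 7); (Dave, 7); (Heidi, 5); (Heidi, 7); (Heidi, 7); (Heidi, NULL); (Omar, NULL); (Quinn, 5); (Quinn, 7); (Quinn, 7); (Sara, NULL); (Xin, 5); (Xin, 7); (Xin, 7)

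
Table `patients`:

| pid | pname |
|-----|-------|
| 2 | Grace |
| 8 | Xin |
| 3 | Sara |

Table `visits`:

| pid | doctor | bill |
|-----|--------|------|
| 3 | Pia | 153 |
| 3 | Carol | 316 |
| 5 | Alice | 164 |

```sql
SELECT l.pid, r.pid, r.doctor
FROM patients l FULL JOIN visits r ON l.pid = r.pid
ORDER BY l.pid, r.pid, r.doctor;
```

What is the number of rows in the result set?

FULL OUTER JOIN keeps every row from both sides; unmatched rows get NULL for the other side's columns.
Matching on l.pid = r.pid.
- l[0] pid=2 → no match; kept with NULLs on the r side.
- l[1] pid=8 → no match; kept with NULLs on the r side.
- l[2] pid=3 → 2 match(es) in r → 2 row(s).
- plus 1 unmatched r row(s), each kept with NULL l columns.
Total: 2 matched + 3 padded = 5 rows.

5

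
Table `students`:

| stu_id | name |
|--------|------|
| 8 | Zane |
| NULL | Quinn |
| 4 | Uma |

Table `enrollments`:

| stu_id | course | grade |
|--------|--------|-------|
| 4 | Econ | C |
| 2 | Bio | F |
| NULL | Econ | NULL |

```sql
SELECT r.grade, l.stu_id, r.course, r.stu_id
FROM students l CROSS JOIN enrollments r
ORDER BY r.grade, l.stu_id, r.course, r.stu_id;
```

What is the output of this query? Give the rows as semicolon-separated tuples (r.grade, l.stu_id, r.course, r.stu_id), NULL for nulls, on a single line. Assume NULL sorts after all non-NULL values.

(C, 4, Econ, 4); (C, 8, Econ, 4); (C, NULL, Econ, 4); (F, 4, Bio, 2); (F, 8, Bio, 2); (F, NULL, Bio, 2); (NULL, 4, Econ, NULL); (NULL, 8, Econ, NULL); (NULL, NULL, Econ, NULL)

CROSS JOIN pairs every row of `students` with every row of `enrollments`: 3 × 3 = 9 rows.
After projecting and ordering:
r.grade | l.stu_id | r.course | r.stu_id
C | 4 | Econ | 4
C | 8 | Econ | 4
C | NULL | Econ | 4
F | 4 | Bio | 2
F | 8 | Bio | 2
F | NULL | Bio | 2
NULL | 4 | Econ | NULL
NULL | 8 | Econ | NULL
NULL | NULL | Econ | NULL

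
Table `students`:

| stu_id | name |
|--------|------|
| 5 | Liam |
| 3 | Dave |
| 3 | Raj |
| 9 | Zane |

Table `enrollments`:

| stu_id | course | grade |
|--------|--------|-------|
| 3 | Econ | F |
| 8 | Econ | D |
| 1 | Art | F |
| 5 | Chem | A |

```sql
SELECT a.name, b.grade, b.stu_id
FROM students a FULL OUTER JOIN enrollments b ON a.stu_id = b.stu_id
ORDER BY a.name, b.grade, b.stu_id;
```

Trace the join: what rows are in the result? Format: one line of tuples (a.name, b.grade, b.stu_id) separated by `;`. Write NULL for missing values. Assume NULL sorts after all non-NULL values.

(Dave, F, 3); (Liam, A, 5); (Raj, F, 3); (Zane, NULL, NULL); (NULL, D, 8); (NULL, F, 1)

FULL OUTER JOIN keeps every row from both sides; unmatched rows get NULL for the other side's columns.
Matching on a.stu_id = b.stu_id.
- a[0] stu_id=5 → 1 match(es) in b → 1 row(s).
- a[1] stu_id=3 → 1 match(es) in b → 1 row(s).
- a[2] stu_id=3 → 1 match(es) in b → 1 row(s).
- a[3] stu_id=9 → no match; kept with NULLs on the b side.
- 2 b row(s) had no a match → kept, a columns NULL.
After projecting and ordering:
a.name | b.grade | b.stu_id
Dave | F | 3
Liam | A | 5
Raj | F | 3
Zane | NULL | NULL
NULL | D | 8
NULL | F | 1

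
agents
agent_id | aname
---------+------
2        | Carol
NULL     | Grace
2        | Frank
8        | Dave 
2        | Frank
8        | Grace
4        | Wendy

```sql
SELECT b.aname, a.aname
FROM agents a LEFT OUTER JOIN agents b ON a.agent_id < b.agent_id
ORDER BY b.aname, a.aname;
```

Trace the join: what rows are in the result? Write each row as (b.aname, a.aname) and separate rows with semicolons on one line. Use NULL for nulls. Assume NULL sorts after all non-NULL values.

(Dave, Carol); (Dave, Frank); (Dave, Frank); (Dave, Wendy); (Grace, Carol); (Grace, Frank); (Grace, Frank); (Grace, Wendy); (Wendy, Carol); (Wendy, Frank); (Wendy, Frank); (NULL, Dave); (NULL, Grace); (NULL, Grace)

LEFT JOIN keeps every row from `agents a`; unmatched rows get NULL for `agents b`'s columns.
Matching on a.agent_id < b.agent_id. A NULL in a compared column never satisfies the condition.
- a row (agent_id=2): matches 3 b row(s) → 3 output row(s).
- a row (agent_id=NULL): no match → kept, b columns NULL.
- a row (agent_id=2): matches 3 b row(s) → 3 output row(s).
- a row (agent_id=8): no match → kept, b columns NULL.
- a row (agent_id=2): matches 3 b row(s) → 3 output row(s).
- a row (agent_id=8): no match → kept, b columns NULL.
- a row (agent_id=4): matches 2 b row(s) → 2 output row(s).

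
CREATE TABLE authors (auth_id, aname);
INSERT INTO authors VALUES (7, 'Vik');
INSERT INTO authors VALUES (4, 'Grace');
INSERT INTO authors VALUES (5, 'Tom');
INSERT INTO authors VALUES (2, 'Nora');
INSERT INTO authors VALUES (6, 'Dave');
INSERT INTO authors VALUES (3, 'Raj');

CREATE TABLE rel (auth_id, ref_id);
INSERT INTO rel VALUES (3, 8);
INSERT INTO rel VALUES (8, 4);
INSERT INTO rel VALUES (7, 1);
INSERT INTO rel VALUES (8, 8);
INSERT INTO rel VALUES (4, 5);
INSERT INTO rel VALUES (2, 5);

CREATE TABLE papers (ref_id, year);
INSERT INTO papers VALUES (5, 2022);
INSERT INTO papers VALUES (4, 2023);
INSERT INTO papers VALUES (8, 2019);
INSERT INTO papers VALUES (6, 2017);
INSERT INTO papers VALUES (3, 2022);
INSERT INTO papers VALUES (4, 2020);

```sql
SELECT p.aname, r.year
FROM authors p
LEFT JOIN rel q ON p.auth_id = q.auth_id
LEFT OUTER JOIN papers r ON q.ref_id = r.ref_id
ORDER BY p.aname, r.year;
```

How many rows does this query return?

6

Evaluate left to right. First `authors p LEFT JOIN rel q` on auth_id: 6 row(s).
Then LEFT JOIN `papers r` on ref_id: each of those 6 rows is kept; rows whose q.ref_id has no match in r get NULL for r's columns.
Result: 6 row(s).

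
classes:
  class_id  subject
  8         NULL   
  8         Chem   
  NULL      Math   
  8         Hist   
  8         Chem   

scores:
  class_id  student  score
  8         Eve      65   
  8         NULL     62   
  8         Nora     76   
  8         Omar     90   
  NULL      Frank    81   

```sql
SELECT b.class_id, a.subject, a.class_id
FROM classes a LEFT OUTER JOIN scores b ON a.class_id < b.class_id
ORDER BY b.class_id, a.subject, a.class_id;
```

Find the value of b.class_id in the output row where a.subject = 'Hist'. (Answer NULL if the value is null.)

LEFT JOIN keeps every row from `classes`; unmatched rows get NULL for `scores`'s columns.
Matching on a.class_id < b.class_id. A NULL in a compared column never satisfies the condition.
- a row (class_id=8): no match → kept, b columns NULL.
- a row (class_id=8): no match → kept, b columns NULL.
- a row (class_id=NULL): no match → kept, b columns NULL.
- a row (class_id=8): no match → kept, b columns NULL.
- a row (class_id=8): no match → kept, b columns NULL.

NULL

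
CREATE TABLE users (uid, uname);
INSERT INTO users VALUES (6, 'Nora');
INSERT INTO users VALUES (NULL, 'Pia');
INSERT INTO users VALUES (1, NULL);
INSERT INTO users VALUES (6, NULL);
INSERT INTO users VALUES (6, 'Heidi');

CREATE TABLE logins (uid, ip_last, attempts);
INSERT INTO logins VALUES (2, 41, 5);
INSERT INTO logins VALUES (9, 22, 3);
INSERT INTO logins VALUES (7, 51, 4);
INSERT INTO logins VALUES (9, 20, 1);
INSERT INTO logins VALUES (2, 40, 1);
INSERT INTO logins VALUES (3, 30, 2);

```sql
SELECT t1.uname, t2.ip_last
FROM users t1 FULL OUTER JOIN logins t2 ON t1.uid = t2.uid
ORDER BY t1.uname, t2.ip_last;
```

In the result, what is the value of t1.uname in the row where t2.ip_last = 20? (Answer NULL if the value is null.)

NULL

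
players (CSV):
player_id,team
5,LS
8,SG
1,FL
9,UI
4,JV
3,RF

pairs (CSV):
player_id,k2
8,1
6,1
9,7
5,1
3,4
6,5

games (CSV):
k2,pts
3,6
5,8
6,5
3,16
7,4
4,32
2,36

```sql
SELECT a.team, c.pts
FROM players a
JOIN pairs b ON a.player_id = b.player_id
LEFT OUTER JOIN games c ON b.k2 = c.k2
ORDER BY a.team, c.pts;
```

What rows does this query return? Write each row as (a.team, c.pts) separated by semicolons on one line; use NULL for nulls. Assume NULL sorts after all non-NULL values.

(LS, NULL); (RF, 32); (SG, NULL); (UI, 4)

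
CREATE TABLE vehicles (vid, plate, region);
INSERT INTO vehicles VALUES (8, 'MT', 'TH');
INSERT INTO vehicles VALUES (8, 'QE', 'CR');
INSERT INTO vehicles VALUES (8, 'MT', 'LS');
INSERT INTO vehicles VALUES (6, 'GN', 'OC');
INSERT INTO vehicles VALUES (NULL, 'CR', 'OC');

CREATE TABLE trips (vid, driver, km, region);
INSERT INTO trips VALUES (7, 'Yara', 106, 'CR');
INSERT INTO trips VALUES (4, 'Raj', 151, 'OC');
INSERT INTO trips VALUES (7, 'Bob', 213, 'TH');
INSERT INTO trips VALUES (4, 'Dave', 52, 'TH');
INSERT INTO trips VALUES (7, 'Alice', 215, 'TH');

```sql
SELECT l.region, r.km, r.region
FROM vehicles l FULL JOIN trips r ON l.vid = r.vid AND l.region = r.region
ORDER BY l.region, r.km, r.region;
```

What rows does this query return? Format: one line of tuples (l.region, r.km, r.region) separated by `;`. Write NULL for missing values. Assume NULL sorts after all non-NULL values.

(CR, NULL, NULL); (LS, NULL, NULL); (OC, NULL, NULL); (OC, NULL, NULL); (TH, NULL, NULL); (NULL, 52, TH); (NULL, 106, CR); (NULL, 151, OC); (NULL, 213, TH); (NULL, 215, TH)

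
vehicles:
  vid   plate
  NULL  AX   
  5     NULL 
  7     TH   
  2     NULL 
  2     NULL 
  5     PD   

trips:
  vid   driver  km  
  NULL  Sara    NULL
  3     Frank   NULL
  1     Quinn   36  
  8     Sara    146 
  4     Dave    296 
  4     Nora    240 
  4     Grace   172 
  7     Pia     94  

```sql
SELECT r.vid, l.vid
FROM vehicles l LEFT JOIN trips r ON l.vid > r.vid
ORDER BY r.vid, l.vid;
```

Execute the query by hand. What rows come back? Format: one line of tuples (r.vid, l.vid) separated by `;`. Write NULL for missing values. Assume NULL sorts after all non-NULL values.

LEFT JOIN keeps every row from `vehicles`; unmatched rows get NULL for `trips`'s columns.
Matching on l.vid > r.vid. A NULL in a compared column never satisfies the condition.
- vid=NULL: no r row matches, row kept with r columns NULL.
- vid=5: 5 matching r row(s), so 5 row(s) emitted.
- vid=7: 5 matching r row(s), so 5 row(s) emitted.
- vid=2: 1 matching r row(s), so 1 row(s) emitted.
- vid=2: 1 matching r row(s), so 1 row(s) emitted.
- vid=5: 5 matching r row(s), so 5 row(s) emitted.

(1, 2); (1, 2); (1, 5); (1, 5); (1, 7); (3, 5); (3, 5); (3, 7); (4, 5); (4, 5); (4, 5); (4, 5); (4, 5); (4, 5); (4, 7); (4, 7); (4, 7); (NULL, NULL)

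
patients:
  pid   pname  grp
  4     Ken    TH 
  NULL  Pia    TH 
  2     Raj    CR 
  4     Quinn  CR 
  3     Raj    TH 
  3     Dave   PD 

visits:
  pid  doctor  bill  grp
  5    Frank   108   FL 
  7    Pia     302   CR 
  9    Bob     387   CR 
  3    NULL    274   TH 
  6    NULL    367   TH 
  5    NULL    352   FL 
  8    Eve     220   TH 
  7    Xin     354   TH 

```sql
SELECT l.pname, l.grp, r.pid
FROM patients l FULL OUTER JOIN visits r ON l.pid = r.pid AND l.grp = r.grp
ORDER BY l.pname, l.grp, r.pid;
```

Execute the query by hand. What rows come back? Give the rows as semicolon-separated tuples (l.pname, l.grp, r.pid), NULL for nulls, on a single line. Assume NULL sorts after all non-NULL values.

(Dave, PD, NULL); (Ken, TH, NULL); (Pia, TH, NULL); (Quinn, CR, NULL); (Raj, CR, NULL); (Raj, TH, 3); (NULL, NULL, 5); (NULL, NULL, 5); (NULL, NULL, 6); (NULL, NULL, 7); (NULL, NULL, 7); (NULL, NULL, 8); (NULL, NULL, 9)

FULL OUTER JOIN keeps every row from both sides; unmatched rows get NULL for the other side's columns.
Matching on l.pid = r.pid AND l.grp = r.grp. A NULL in a compared column never satisfies the condition.
- l[0] pid=4, grp=TH → no match; kept with NULLs on the r side.
- l[1] pid=NULL, grp=TH → no match; kept with NULLs on the r side.
- l[2] pid=2, grp=CR → no match; kept with NULLs on the r side.
- l[3] pid=4, grp=CR → no match; kept with NULLs on the r side.
- l[4] pid=3, grp=TH → 1 match(es) in r → 1 row(s).
- l[5] pid=3, grp=PD → no match; kept with NULLs on the r side.
- 7 r row(s) had no l match → kept, l columns NULL.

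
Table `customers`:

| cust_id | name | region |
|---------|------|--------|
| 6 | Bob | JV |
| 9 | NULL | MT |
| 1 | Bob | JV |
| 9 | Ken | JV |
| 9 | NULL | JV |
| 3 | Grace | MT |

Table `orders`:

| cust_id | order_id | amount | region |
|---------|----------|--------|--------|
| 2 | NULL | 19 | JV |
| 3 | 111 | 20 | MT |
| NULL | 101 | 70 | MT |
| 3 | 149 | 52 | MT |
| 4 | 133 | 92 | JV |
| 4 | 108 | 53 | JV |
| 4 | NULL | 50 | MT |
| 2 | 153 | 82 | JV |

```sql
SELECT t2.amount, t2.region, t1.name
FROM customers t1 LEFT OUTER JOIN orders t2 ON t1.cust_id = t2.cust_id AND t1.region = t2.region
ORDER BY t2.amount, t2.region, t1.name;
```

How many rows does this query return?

LEFT JOIN keeps every row from `customers`; unmatched rows get NULL for `orders`'s columns.
Matching on t1.cust_id = t2.cust_id AND t1.region = t2.region. A NULL in a compared column never satisfies the condition.
- t1 row (cust_id=6, region=JV): no match → kept, t2 columns NULL.
- t1 row (cust_id=9, region=MT): no match → kept, t2 columns NULL.
- t1 row (cust_id=1, region=JV): no match → kept, t2 columns NULL.
- t1 row (cust_id=9, region=JV): no match → kept, t2 columns NULL.
- t1 row (cust_id=9, region=JV): no match → kept, t2 columns NULL.
- t1 row (cust_id=3, region=MT): matches 2 t2 row(s) → 2 output row(s).
Total: 2 matched + 5 padded = 7 rows.

7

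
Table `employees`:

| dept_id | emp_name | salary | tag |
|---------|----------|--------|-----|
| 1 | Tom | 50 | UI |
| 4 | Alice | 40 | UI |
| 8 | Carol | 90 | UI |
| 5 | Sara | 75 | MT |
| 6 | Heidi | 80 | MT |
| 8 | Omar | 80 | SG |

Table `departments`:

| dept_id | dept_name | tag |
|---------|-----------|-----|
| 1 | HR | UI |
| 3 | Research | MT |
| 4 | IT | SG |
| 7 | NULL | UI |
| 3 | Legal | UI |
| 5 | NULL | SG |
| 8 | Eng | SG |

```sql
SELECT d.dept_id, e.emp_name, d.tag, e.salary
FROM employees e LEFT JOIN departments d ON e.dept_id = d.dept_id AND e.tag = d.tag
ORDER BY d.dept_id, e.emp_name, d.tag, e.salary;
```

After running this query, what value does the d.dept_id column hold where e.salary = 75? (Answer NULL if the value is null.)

LEFT JOIN keeps every row from `employees`; unmatched rows get NULL for `departments`'s columns.
Matching on e.dept_id = d.dept_id AND e.tag = d.tag.
Matched pairs: 2; unmatched e rows kept: 4.

NULL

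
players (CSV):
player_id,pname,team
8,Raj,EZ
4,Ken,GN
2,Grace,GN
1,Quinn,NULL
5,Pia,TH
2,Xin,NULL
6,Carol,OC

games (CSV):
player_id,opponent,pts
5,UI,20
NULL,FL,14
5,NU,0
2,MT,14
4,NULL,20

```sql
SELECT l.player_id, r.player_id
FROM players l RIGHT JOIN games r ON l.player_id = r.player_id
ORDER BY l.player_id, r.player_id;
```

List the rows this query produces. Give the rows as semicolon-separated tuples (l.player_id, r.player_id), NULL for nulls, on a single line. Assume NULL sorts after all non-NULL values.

RIGHT JOIN keeps every row from `games`; unmatched rows get NULL for `players`'s columns.
Matching on l.player_id = r.player_id. A NULL in a compared column never satisfies the condition.
- l row (player_id=8): no match.
- l row (player_id=4): matches 1 r row(s) → 1 output row(s).
- l row (player_id=2): matches 1 r row(s) → 1 output row(s).
- l row (player_id=1): no match.
- l row (player_id=5): matches 2 r row(s) → 2 output row(s).
- l row (player_id=2): matches 1 r row(s) → 1 output row(s).
- l row (player_id=6): no match.
- plus 1 unmatched r row(s), each kept with NULL l columns.
After projecting and ordering:
l.player_id | r.player_id
2 | 2
2 | 2
4 | 4
5 | 5
5 | 5
NULL | NULL

(2, 2); (2, 2); (4, 4); (5, 5); (5, 5); (NULL, NULL)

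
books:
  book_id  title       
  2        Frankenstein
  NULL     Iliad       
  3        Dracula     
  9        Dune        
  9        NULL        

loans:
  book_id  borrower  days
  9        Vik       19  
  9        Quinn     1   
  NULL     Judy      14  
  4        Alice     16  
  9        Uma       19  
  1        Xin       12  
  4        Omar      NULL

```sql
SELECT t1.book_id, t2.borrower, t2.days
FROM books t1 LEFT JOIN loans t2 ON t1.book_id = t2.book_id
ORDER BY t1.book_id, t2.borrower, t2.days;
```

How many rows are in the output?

9

LEFT JOIN keeps every row from `books`; unmatched rows get NULL for `loans`'s columns.
Matching on t1.book_id = t2.book_id. A NULL in a compared column never satisfies the condition.
- t1 row (book_id=2): no match → kept, t2 columns NULL.
- t1 row (book_id=NULL): no match → kept, t2 columns NULL.
- t1 row (book_id=3): no match → kept, t2 columns NULL.
- t1 row (book_id=9): matches 3 t2 row(s) → 3 output row(s).
- t1 row (book_id=9): matches 3 t2 row(s) → 3 output row(s).
Total: 6 matched + 3 padded = 9 rows.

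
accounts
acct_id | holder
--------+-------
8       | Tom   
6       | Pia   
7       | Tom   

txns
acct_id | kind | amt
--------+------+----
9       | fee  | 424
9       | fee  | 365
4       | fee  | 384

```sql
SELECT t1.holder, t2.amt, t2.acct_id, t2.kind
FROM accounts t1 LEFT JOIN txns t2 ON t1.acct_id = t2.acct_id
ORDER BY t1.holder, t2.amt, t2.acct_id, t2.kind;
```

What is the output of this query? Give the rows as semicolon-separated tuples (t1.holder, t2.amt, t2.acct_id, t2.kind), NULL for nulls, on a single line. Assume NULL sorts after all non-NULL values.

(Pia, NULL, NULL, NULL); (Tom, NULL, NULL, NULL); (Tom, NULL, NULL, NULL)

LEFT JOIN keeps every row from `accounts`; unmatched rows get NULL for `txns`'s columns.
Matching on t1.acct_id = t2.acct_id.
- t1 (acct_id=8) has no partner → padded with NULL.
- t1 (acct_id=6) has no partner → padded with NULL.
- t1 (acct_id=7) has no partner → padded with NULL.
After projecting and ordering:
t1.holder | t2.amt | t2.acct_id | t2.kind
Pia | NULL | NULL | NULL
Tom | NULL | NULL | NULL
Tom | NULL | NULL | NULL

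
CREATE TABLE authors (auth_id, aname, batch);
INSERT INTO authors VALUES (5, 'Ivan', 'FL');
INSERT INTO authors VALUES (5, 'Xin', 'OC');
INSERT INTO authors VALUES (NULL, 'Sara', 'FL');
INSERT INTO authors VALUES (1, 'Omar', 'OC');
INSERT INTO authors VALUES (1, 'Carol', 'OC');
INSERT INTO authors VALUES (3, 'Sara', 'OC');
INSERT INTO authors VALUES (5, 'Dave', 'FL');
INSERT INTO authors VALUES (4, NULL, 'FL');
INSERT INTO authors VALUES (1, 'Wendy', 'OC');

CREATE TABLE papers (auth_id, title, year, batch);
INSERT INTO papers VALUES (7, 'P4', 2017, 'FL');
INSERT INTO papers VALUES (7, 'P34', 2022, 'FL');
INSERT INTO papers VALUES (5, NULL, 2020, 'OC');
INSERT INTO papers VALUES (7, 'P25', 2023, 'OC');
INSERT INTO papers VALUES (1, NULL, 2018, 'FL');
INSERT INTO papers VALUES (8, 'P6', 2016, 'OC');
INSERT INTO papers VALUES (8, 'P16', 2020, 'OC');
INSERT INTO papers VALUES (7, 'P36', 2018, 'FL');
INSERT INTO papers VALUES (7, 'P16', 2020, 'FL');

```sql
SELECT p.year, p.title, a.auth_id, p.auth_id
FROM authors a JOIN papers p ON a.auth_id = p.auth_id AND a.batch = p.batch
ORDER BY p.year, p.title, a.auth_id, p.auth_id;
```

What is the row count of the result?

INNER JOIN keeps only pairs where the ON condition holds.
Matching on a.auth_id = p.auth_id AND a.batch = p.batch. A NULL in a compared column never satisfies the condition.
Matched pairs: 1.
Total: 1 rows.

1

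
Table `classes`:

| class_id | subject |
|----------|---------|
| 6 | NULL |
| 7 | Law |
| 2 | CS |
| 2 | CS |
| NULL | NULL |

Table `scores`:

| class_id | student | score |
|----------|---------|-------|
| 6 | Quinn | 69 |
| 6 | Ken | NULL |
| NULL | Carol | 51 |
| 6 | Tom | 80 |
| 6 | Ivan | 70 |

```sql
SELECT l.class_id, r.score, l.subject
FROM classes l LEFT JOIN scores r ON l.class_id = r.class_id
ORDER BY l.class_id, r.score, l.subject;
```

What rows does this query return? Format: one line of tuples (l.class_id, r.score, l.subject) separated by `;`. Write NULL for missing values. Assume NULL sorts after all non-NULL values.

LEFT JOIN keeps every row from `classes`; unmatched rows get NULL for `scores`'s columns.
Matching on l.class_id = r.class_id. A NULL in a compared column never satisfies the condition.
- l (class_id=6) pairs with 4 row(s) of r.
- l (class_id=7) has no partner → padded with NULL.
- l (class_id=2) has no partner → padded with NULL.
- l (class_id=2) has no partner → padded with NULL.
- l (class_id=NULL) has no partner → padded with NULL.
After projecting and ordering:
l.class_id | r.score | l.subject
2 | NULL | CS
2 | NULL | CS
6 | 69 | NULL
6 | 70 | NULL
6 | 80 | NULL
6 | NULL | NULL
7 | NULL | Law
NULL | NULL | NULL

(2, NULL, CS); (2, NULL, CS); (6, 69, NULL); (6, 70, NULL); (6, 80, NULL); (6, NULL, NULL); (7, NULL, Law); (NULL, NULL, NULL)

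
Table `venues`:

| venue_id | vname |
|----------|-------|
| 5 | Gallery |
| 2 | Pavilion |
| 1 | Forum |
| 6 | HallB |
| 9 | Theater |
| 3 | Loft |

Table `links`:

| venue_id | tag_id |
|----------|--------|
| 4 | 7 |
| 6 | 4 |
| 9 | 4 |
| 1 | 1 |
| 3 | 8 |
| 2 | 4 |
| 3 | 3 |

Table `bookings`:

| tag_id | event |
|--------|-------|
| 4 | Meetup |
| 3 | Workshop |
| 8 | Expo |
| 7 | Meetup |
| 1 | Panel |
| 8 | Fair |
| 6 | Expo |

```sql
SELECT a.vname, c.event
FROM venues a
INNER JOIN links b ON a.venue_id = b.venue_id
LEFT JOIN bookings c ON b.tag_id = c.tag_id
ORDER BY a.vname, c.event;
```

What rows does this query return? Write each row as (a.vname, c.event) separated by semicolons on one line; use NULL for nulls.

(Forum, Panel); (HallB, Meetup); (Loft, Expo); (Loft, Fair); (Loft, Workshop); (Pavilion, Meetup); (Theater, Meetup)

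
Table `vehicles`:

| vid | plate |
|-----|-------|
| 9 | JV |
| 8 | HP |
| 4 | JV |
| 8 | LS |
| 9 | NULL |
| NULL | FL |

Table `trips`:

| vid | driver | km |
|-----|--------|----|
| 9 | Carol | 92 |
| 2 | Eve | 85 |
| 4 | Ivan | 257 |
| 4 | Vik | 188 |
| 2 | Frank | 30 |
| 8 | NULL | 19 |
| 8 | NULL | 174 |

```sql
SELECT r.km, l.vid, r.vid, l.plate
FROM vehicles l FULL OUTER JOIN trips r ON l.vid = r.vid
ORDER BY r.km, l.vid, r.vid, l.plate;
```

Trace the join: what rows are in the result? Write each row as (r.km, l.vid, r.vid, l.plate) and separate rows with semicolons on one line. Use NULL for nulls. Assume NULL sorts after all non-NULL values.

(19, 8, 8, HP); (19, 8, 8, LS); (30, NULL, 2, NULL); (85, NULL, 2, NULL); (92, 9, 9, JV); (92, 9, 9, NULL); (174, 8, 8, HP); (174, 8, 8, LS); (188, 4, 4, JV); (257, 4, 4, JV); (NULL, NULL, NULL, FL)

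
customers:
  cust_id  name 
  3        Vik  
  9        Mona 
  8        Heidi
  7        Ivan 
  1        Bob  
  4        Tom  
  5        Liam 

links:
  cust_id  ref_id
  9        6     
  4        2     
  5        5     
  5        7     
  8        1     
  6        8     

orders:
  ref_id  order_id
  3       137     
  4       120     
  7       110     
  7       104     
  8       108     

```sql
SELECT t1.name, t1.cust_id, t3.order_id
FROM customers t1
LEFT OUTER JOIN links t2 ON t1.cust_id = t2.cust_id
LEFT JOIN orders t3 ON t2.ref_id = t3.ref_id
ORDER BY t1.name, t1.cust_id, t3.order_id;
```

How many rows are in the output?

9

Step 1 — t1 LEFT JOIN t2 on cust_id → 8 row(s).
Then LEFT JOIN `orders t3` on ref_id: each of those 8 rows is kept; rows whose t2.ref_id has no match in t3 get NULL for t3's columns.
Result: 9 row(s).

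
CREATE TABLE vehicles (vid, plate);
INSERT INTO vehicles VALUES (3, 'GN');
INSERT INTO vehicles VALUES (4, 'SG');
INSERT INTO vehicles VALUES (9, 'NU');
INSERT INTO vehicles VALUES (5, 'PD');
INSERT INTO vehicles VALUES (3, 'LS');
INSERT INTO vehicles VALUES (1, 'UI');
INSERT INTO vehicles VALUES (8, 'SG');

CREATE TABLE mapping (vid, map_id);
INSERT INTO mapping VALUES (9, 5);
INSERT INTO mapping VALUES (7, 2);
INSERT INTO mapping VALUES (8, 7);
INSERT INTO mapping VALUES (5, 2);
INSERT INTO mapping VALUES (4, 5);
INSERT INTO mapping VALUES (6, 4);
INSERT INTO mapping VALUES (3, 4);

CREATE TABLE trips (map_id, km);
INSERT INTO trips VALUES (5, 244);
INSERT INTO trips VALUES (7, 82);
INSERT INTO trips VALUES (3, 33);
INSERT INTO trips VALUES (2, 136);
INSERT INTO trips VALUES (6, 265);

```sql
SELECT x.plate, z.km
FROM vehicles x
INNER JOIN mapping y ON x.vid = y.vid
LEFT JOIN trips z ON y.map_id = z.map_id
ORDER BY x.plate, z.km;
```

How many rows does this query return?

6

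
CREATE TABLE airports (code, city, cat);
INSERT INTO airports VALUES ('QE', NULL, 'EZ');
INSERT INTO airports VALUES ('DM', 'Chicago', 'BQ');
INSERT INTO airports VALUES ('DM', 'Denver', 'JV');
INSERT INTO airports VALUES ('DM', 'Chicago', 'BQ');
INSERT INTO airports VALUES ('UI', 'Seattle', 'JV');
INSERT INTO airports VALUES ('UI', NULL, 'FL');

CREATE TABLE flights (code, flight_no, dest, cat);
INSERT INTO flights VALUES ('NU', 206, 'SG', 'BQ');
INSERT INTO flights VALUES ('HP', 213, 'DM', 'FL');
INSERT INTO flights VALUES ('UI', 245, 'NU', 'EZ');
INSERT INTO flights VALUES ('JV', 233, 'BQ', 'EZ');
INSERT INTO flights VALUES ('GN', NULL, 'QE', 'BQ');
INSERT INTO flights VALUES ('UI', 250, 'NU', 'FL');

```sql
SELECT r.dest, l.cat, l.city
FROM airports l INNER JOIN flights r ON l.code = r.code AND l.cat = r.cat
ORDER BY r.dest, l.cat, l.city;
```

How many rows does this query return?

INNER JOIN keeps only pairs where the ON condition holds.
Matching on l.code = r.code AND l.cat = r.cat.
- l[0] code=QE, cat=EZ → no match; dropped.
- l[1] code=DM, cat=BQ → no match; dropped.
- l[2] code=DM, cat=JV → no match; dropped.
- l[3] code=DM, cat=BQ → no match; dropped.
- l[4] code=UI, cat=JV → no match; dropped.
- l[5] code=UI, cat=FL → 1 match(es) in r → 1 row(s).
Total: 1 rows.

1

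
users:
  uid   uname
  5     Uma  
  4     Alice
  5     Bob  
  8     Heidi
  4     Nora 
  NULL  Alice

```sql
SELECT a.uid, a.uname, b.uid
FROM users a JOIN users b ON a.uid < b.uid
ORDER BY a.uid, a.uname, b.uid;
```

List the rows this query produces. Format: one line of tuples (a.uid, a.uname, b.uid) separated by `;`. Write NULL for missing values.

INNER JOIN keeps only pairs where the ON condition holds.
Matching on a.uid < b.uid. A NULL in a compared column never satisfies the condition.
- a[0] uid=5 → 1 match(es) in b → 1 row(s).
- a[1] uid=4 → 3 match(es) in b → 3 row(s).
- a[2] uid=5 → 1 match(es) in b → 1 row(s).
- a[3] uid=8 → no match; dropped.
- a[4] uid=4 → 3 match(es) in b → 3 row(s).
- a[5] uid=NULL → no match; dropped.
After projecting and ordering:
a.uid | a.uname | b.uid
4 | Alice | 5
4 | Alice | 5
4 | Alice | 8
4 | Nora | 5
4 | Nora | 5
4 | Nora | 8
5 | Bob | 8
5 | Uma | 8

(4, Alice, 5); (4, Alice, 5); (4, Alice, 8); (4, Nora, 5); (4, Nora, 5); (4, Nora, 8); (5, Bob, 8); (5, Uma, 8)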